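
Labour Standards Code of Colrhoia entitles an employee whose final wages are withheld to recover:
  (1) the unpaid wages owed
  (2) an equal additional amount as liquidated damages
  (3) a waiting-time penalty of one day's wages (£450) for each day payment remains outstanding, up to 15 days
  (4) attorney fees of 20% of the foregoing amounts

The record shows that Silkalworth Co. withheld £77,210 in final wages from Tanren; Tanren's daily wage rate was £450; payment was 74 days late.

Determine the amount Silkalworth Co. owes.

Liquidated damages (equal amount): £77,210
Penalty days: min(74, 15) = 15
Waiting-time penalty: 15 × £450 = £6,750
Subtotal: £77,210 + £77,210 + £6,750 = £161,170
Attorney fees: 20% of £161,170 = £32,234
Total award: £161,170 + £32,234 = £193,404

£193,404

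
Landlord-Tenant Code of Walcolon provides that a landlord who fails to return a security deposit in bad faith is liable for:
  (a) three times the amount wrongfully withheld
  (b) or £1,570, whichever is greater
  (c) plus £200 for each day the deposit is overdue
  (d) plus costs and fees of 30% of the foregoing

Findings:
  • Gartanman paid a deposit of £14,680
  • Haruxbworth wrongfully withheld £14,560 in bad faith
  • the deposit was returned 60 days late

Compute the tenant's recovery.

£72,384

Trebled: 3 × £14,560 = £43,680
Minimum £1,570: £43,680 meets the minimum, no increase.
Late-return penalty: 60 × £200 = £12,000
Damages plus late penalty: £43,680 + £12,000 = £55,680
Costs and fees: 30% of £55,680 = £16,704
Total recovery: £55,680 + £16,704 = £72,384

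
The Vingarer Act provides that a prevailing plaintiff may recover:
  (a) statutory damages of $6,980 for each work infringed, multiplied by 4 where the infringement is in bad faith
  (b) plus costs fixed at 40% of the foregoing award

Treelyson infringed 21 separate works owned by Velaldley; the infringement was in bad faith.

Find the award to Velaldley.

$820,848

Statutory damages: 21 × $6,980 = $146,580
Multiplied by 4: 4 × $146,580 = $586,320
Costs: 40% of $586,320 = $234,528
Award plus costs: $586,320 + $234,528 = $820,848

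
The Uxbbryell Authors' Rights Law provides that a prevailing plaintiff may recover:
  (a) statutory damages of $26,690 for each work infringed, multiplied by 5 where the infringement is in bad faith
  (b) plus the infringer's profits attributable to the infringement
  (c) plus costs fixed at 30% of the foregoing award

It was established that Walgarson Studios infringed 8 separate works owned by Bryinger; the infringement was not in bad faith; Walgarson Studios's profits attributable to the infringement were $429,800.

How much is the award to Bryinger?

Statutory damages: 8 × $26,690 = $213,520
Infringement not in bad faith: no ×5 enhancement.
Combined award: $213,520 + $429,800 = $643,320
Costs: 30% of $643,320 = $192,996
Award plus costs: $643,320 + $192,996 = $836,316

$836,316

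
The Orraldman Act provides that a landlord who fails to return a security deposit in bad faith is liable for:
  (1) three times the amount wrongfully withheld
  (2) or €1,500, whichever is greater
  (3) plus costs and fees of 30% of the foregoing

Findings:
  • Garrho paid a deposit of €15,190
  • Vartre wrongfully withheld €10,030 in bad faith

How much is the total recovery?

€39,117

Trebled: 3 × €10,030 = €30,090
Minimum €1,500: €30,090 meets the minimum, no increase.
Costs and fees: 30% of €30,090 = €9,027
Total recovery: €30,090 + €9,027 = €39,117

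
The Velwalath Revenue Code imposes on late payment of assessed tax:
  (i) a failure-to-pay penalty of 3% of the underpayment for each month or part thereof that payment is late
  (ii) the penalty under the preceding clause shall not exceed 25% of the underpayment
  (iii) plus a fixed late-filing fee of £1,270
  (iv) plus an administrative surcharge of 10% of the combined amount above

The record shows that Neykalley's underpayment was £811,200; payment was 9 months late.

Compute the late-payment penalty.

Accrued rate: 3% × 9 = 27%, capped at 25% → 25%
Failure-to-pay penalty: 25% of £811,200 = £202,800
Penalty before surcharge: £202,800 + £1,270 = £204,070
Administrative surcharge: 10% of £204,070 = £20,407
Total penalty: £204,070 + £20,407 = £224,477

Penalty: £224,477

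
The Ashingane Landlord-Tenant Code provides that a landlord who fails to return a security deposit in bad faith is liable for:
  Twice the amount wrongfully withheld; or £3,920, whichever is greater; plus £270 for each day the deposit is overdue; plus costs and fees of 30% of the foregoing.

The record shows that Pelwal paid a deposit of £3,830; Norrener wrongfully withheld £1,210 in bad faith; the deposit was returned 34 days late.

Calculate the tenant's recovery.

Doubled: 2 × £1,210 = £2,420
Minimum £3,920: £2,420 is below the minimum → £3,920
Late-return penalty: 34 × £270 = £9,180
Damages plus late penalty: £3,920 + £9,180 = £13,100
Costs and fees: 30% of £13,100 = £3,930
Total recovery: £13,100 + £3,930 = £17,030

Recovery: £17,030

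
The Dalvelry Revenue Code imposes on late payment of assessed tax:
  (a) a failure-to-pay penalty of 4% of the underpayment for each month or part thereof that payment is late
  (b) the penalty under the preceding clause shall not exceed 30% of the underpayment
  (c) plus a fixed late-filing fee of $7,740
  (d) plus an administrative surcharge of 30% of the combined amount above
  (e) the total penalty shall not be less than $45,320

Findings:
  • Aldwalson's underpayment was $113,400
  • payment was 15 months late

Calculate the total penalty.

$54,288

Accrued rate: 4% × 15 = 60%, capped at 30% → 30%
Failure-to-pay penalty: 30% of $113,400 = $34,020
Penalty before surcharge: $34,020 + $7,740 = $41,760
Administrative surcharge: 30% of $41,760 = $12,528
Total penalty: $41,760 + $12,528 = $54,288
Minimum $45,320: $54,288 meets the minimum, no increase.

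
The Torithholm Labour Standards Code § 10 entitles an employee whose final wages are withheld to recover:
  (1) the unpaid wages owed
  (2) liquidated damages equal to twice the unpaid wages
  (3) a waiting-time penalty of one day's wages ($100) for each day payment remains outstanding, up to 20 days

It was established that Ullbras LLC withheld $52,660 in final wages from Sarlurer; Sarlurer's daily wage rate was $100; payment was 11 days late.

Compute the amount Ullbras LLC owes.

Doubled: 2 × $52,660 = $105,320
Penalty days: min(11, 20) = 11
Waiting-time penalty: 11 × $100 = $1,100
Total award: $52,660 + $105,320 + $1,100 = $159,080

$159,080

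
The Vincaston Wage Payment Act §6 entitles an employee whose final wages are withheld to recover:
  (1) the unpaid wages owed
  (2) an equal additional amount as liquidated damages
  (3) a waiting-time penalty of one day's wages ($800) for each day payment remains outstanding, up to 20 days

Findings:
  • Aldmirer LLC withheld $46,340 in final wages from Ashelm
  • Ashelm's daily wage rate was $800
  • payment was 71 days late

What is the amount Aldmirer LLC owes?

$108,680

Liquidated damages (equal amount): $46,340
Penalty days: min(71, 20) = 20
Waiting-time penalty: 20 × $800 = $16,000
Total award: $46,340 + $46,340 + $16,000 = $108,680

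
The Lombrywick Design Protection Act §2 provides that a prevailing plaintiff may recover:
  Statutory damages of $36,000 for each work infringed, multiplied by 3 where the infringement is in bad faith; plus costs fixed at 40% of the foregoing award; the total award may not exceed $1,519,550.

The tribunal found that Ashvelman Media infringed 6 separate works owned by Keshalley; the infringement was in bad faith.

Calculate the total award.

Award: $907,200

Statutory damages: 6 × $36,000 = $216,000
Trebled: 3 × $216,000 = $648,000
Costs: 40% of $648,000 = $259,200
Award plus costs: $648,000 + $259,200 = $907,200
Cap at $1,519,550: $907,200 is within the cap, no reduction.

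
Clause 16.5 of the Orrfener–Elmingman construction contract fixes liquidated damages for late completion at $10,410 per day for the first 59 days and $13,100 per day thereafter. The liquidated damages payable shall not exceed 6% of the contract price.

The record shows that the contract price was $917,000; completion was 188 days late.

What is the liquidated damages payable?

$55,020

First 59 days: 59 × $10,410 = $614,190
Remaining days: (188 − 59) × $13,100 = $1,689,900
Accrued per-day damages: $614,190 + $1,689,900 = $2,304,090
Cap: 6% of $917,000 = $55,020
Cap at $55,020: $2,304,090 exceeds the cap → $55,020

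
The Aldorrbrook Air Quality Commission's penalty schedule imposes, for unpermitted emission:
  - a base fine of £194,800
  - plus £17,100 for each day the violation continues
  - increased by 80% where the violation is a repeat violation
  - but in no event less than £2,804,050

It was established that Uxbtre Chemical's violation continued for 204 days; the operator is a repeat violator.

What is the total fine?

£6,629,760

Per-day component: 204 × £17,100 = £3,488,400
Base plus per-day: £194,800 + £3,488,400 = £3,683,200
Enhancement: 80% of £3,683,200 = £2,946,560
Enhanced fine: £3,683,200 + £2,946,560 = £6,629,760
Minimum £2,804,050: £6,629,760 meets the minimum, no increase.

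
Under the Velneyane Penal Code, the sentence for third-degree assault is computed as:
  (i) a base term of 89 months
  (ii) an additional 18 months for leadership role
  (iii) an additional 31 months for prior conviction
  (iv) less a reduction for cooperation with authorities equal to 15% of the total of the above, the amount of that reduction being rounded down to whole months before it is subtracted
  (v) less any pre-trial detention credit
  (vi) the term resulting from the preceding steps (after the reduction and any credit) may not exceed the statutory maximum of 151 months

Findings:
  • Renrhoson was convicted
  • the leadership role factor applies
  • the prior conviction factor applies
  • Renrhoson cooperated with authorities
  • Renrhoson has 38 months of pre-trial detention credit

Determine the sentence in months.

80 months

Leadership role enhancement: +18 months
Prior conviction enhancement: +31 months
Adjusted term: 89 months + 18 months + 31 months = 138 months
Cooperation with authorities reduction: 15% of 138 months = 20 months (rounded down)
After reduction: 138 − 20 = 118 months
Less pre-trial detention credit: 118 months − 38 months = 80 months
Cap at 151 months: 80 months is within the cap, no reduction.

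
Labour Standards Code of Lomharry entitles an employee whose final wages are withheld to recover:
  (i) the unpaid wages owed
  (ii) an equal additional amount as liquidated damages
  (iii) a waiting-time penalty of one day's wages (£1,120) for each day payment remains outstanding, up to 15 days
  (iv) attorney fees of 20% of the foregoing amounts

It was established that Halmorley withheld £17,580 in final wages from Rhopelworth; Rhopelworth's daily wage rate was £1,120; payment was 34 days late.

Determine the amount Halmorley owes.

Liquidated damages (equal amount): £17,580
Penalty days: min(34, 15) = 15
Waiting-time penalty: 15 × £1,120 = £16,800
Subtotal: £17,580 + £17,580 + £16,800 = £51,960
Attorney fees: 20% of £51,960 = £10,392
Total award: £51,960 + £10,392 = £62,352

£62,352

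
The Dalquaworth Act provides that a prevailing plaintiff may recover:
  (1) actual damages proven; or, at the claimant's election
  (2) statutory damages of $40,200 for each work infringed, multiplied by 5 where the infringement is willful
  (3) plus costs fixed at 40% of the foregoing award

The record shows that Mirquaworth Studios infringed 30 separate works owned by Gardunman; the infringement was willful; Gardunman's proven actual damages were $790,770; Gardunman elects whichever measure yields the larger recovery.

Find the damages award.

Statutory damages: 30 × $40,200 = $1,206,000
Multiplied by 5: 5 × $1,206,000 = $6,030,000
Greater of actual damages ($790,770) or enhanced statutory damages ($6,030,000): $6,030,000
Costs: 40% of $6,030,000 = $2,412,000
Award plus costs: $6,030,000 + $2,412,000 = $8,442,000

$8,442,000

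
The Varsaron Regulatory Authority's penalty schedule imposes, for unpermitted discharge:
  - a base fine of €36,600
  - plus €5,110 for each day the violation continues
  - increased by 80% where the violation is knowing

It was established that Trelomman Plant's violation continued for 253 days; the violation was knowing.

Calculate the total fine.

Civil penalty: €2,392,974

Per-day component: 253 × €5,110 = €1,292,830
Base plus per-day: €36,600 + €1,292,830 = €1,329,430
Enhancement: 80% of €1,329,430 = €1,063,544
Enhanced fine: €1,329,430 + €1,063,544 = €2,392,974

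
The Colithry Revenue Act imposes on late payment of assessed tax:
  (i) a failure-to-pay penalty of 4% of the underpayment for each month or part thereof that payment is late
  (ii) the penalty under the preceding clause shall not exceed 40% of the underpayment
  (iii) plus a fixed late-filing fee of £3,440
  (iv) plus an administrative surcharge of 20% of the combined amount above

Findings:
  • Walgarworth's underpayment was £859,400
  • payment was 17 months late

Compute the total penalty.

Accrued rate: 4% × 17 = 68%, capped at 40% → 40%
Failure-to-pay penalty: 40% of £859,400 = £343,760
Penalty before surcharge: £343,760 + £3,440 = £347,200
Administrative surcharge: 20% of £347,200 = £69,440
Total penalty: £347,200 + £69,440 = £416,640

Penalty: £416,640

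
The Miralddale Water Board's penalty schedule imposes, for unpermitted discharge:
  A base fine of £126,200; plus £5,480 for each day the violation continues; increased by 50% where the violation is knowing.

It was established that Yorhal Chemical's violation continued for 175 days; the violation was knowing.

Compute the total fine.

£1,627,800

Per-day component: 175 × £5,480 = £959,000
Base plus per-day: £126,200 + £959,000 = £1,085,200
Enhancement: 50% of £1,085,200 = £542,600
Enhanced fine: £1,085,200 + £542,600 = £1,627,800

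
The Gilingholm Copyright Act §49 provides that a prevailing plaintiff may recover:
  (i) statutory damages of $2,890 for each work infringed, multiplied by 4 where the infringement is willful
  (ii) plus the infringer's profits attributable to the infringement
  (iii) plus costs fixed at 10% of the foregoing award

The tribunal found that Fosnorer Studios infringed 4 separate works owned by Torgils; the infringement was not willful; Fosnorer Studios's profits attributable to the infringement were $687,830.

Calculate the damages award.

Statutory damages: 4 × $2,890 = $11,560
Infringement not willful: no ×4 enhancement.
Combined award: $11,560 + $687,830 = $699,390
Costs: 10% of $699,390 = $69,939
Award plus costs: $699,390 + $69,939 = $769,329

$769,329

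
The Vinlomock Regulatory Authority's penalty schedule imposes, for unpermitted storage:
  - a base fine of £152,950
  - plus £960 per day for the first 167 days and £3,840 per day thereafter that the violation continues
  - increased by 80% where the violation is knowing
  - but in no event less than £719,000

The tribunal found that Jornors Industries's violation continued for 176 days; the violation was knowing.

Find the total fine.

First 167 days: 167 × £960 = £160,320
Remaining days: (176 − 167) × £3,840 = £34,560
Per-day component: £160,320 + £34,560 = £194,880
Base plus per-day: £152,950 + £194,880 = £347,830
Enhancement: 80% of £347,830 = £278,264
Enhanced fine: £347,830 + £278,264 = £626,094
Minimum £719,000: £626,094 is below the minimum → £719,000

£719,000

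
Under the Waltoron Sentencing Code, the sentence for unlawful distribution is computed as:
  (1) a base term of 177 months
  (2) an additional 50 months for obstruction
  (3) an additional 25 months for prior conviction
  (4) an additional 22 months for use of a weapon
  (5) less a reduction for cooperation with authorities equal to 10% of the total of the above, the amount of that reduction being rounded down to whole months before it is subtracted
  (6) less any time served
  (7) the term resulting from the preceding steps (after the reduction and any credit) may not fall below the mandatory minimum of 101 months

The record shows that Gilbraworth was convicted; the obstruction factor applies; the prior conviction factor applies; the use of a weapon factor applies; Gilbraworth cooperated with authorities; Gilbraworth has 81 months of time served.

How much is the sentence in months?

166 months

Obstruction enhancement: +50 months
Prior conviction enhancement: +25 months
Use of a weapon enhancement: +22 months
Adjusted term: 177 months + 50 months + 25 months + 22 months = 274 months
Cooperation with authorities reduction: 10% of 274 months = 27 months (rounded down)
After reduction: 274 − 27 = 247 months
Less time served: 247 months − 81 months = 166 months
Minimum 101 months: 166 months meets the minimum, no increase.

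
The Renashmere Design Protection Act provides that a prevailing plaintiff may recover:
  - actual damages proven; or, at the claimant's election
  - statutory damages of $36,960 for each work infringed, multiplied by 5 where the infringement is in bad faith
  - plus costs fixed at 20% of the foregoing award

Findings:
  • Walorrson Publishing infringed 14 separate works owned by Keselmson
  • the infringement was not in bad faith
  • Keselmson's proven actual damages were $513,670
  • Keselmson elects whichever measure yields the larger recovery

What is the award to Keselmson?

Statutory damages: 14 × $36,960 = $517,440
Infringement not in bad faith: no ×5 enhancement.
Greater of actual damages ($513,670) or statutory damages ($517,440): $517,440
Costs: 20% of $517,440 = $103,488
Award plus costs: $517,440 + $103,488 = $620,928

$620,928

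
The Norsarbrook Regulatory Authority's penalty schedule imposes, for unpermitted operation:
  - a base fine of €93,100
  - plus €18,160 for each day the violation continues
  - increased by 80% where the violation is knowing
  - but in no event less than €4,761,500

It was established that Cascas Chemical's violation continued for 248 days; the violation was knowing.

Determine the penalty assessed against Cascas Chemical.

Per-day component: 248 × €18,160 = €4,503,680
Base plus per-day: €93,100 + €4,503,680 = €4,596,780
Enhancement: 80% of €4,596,780 = €3,677,424
Enhanced fine: €4,596,780 + €3,677,424 = €8,274,204
Minimum €4,761,500: €8,274,204 meets the minimum, no increase.

Civil penalty: €8,274,204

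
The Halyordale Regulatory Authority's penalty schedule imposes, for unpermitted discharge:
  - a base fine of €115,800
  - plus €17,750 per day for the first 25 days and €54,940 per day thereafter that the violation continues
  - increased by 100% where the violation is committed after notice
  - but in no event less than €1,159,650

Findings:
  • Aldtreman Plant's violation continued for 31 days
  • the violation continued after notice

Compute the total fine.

First 25 days: 25 × €17,750 = €443,750
Remaining days: (31 − 25) × €54,940 = €329,640
Per-day component: €443,750 + €329,640 = €773,390
Base plus per-day: €115,800 + €773,390 = €889,190
Enhancement: 100% of €889,190 = €889,190
Enhanced fine: €889,190 + €889,190 = €1,778,380
Minimum €1,159,650: €1,778,380 meets the minimum, no increase.

Civil penalty: €1,778,380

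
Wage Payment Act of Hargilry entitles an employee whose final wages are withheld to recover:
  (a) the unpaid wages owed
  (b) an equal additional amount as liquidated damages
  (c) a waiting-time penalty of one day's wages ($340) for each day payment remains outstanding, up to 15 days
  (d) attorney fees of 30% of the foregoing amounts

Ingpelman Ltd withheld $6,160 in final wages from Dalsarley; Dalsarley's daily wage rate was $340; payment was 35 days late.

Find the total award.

$22,646

Liquidated damages (equal amount): $6,160
Penalty days: min(35, 15) = 15
Waiting-time penalty: 15 × $340 = $5,100
Subtotal: $6,160 + $6,160 + $5,100 = $17,420
Attorney fees: 30% of $17,420 = $5,226
Total award: $17,420 + $5,226 = $22,646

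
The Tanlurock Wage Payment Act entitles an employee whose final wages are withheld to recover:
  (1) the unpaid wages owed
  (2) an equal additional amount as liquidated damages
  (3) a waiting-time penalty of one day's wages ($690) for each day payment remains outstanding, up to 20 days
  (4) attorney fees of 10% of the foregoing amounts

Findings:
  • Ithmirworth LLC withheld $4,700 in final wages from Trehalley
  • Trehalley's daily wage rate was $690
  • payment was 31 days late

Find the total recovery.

Total award: $25,520

Liquidated damages (equal amount): $4,700
Penalty days: min(31, 20) = 20
Waiting-time penalty: 20 × $690 = $13,800
Subtotal: $4,700 + $4,700 + $13,800 = $23,200
Attorney fees: 10% of $23,200 = $2,320
Total award: $23,200 + $2,320 = $25,520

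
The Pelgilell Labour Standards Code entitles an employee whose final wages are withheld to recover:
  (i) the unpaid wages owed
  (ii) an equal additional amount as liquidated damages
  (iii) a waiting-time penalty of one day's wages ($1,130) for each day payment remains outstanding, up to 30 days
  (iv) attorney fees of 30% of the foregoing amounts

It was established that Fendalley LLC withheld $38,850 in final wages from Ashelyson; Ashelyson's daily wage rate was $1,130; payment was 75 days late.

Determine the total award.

$145,080

Liquidated damages (equal amount): $38,850
Penalty days: min(75, 30) = 30
Waiting-time penalty: 30 × $1,130 = $33,900
Subtotal: $38,850 + $38,850 + $33,900 = $111,600
Attorney fees: 30% of $111,600 = $33,480
Total award: $111,600 + $33,480 = $145,080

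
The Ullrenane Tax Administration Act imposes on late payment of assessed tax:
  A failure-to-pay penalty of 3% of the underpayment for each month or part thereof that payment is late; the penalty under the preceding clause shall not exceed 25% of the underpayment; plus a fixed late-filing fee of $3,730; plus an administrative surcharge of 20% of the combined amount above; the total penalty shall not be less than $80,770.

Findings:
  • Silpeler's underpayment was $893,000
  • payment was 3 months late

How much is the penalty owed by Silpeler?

Accrued rate: 3% × 3 = 9%, capped at 25% → 9%
Failure-to-pay penalty: 9% of $893,000 = $80,370
Penalty before surcharge: $80,370 + $3,730 = $84,100
Administrative surcharge: 20% of $84,100 = $16,820
Total penalty: $84,100 + $16,820 = $100,920
Minimum $80,770: $100,920 meets the minimum, no increase.

$100,920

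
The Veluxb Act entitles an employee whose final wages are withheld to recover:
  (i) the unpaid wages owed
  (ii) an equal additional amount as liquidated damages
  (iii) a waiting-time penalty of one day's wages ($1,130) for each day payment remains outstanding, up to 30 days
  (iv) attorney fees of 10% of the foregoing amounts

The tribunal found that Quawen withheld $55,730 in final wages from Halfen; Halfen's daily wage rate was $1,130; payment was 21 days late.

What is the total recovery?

Liquidated damages (equal amount): $55,730
Penalty days: min(21, 30) = 21
Waiting-time penalty: 21 × $1,130 = $23,730
Subtotal: $55,730 + $55,730 + $23,730 = $135,190
Attorney fees: 10% of $135,190 = $13,519
Total award: $135,190 + $13,519 = $148,709

$148,709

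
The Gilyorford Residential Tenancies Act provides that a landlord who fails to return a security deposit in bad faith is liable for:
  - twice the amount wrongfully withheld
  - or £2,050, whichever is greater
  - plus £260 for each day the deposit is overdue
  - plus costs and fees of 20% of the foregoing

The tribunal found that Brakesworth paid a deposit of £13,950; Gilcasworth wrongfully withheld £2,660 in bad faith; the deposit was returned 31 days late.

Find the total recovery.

Recovery: £16,056

Doubled: 2 × £2,660 = £5,320
Minimum £2,050: £5,320 meets the minimum, no increase.
Late-return penalty: 31 × £260 = £8,060
Damages plus late penalty: £5,320 + £8,060 = £13,380
Costs and fees: 20% of £13,380 = £2,676
Total recovery: £13,380 + £2,676 = £16,056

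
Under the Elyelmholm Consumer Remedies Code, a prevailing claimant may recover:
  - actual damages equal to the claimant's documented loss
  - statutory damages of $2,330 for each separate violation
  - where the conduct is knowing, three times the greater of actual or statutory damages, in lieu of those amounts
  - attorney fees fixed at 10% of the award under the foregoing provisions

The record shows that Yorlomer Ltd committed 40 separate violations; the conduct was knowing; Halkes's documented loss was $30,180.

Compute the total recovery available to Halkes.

Total recovery: $307,560

Statutory damages: 40 × $2,330 = $93,200
Greater of actual damages ($30,180) or statutory damages ($93,200): $93,200
Trebled: 3 × $93,200 = $279,600
Attorney fees: 10% of $279,600 = $27,960
Total recovery: $279,600 + $27,960 = $307,560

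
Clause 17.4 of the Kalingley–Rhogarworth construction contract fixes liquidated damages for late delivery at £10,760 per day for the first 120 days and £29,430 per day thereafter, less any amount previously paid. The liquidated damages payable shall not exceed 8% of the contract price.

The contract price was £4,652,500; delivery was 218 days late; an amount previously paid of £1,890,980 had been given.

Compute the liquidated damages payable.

First 120 days: 120 × £10,760 = £1,291,200
Remaining days: (218 − 120) × £29,430 = £2,884,140
Accrued per-day damages: £1,291,200 + £2,884,140 = £4,175,340
Less amount previously paid: £4,175,340 − £1,890,980 = £2,284,360
Cap: 8% of £4,652,500 = £372,200
Cap at £372,200: £2,284,360 exceeds the cap → £372,200

£372,200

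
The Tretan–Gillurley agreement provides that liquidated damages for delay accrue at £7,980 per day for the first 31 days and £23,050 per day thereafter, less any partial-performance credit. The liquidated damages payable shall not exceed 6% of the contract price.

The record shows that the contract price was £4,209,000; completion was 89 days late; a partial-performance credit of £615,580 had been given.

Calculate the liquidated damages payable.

First 31 days: 31 × £7,980 = £247,380
Remaining days: (89 − 31) × £23,050 = £1,336,900
Accrued per-day damages: £247,380 + £1,336,900 = £1,584,280
Less partial-performance credit: £1,584,280 − £615,580 = £968,700
Cap: 6% of £4,209,000 = £252,540
Cap at £252,540: £968,700 exceeds the cap → £252,540

Liquidated damages: £252,540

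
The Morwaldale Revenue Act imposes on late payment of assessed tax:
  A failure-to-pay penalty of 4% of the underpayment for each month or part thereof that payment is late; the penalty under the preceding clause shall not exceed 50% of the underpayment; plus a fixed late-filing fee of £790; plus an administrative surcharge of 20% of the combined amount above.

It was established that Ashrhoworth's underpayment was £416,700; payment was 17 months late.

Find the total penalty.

£250,968

Accrued rate: 4% × 17 = 68%, capped at 50% → 50%
Failure-to-pay penalty: 50% of £416,700 = £208,350
Penalty before surcharge: £208,350 + £790 = £209,140
Administrative surcharge: 20% of £209,140 = £41,828
Total penalty: £209,140 + £41,828 = £250,968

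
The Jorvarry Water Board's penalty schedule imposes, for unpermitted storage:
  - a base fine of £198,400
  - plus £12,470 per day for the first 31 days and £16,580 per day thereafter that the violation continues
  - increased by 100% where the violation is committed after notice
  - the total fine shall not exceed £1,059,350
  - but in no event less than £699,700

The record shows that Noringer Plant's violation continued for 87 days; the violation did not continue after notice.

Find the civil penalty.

£1,059,350

First 31 days: 31 × £12,470 = £386,570
Remaining days: (87 − 31) × £16,580 = £928,480
Per-day component: £386,570 + £928,480 = £1,315,050
Base plus per-day: £198,400 + £1,315,050 = £1,513,450
The violation did not continue after notice: no 100% increase.
Cap at £1,059,350: £1,513,450 exceeds the cap → £1,059,350
Minimum £699,700: £1,059,350 meets the minimum, no increase.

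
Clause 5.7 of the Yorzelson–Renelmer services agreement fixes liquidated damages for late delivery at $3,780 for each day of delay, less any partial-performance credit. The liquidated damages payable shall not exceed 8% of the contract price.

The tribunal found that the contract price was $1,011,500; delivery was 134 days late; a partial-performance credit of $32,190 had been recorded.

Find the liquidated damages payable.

Per-day damages: 134 × $3,780 = $506,520
Less partial-performance credit: $506,520 − $32,190 = $474,330
Cap: 8% of $1,011,500 = $80,920
Cap at $80,920: $474,330 exceeds the cap → $80,920

$80,920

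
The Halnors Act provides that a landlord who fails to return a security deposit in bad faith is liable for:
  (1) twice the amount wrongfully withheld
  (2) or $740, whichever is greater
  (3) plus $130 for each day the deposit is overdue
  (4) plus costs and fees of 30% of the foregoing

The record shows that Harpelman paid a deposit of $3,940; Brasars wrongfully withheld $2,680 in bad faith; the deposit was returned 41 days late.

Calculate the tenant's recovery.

$13,897

Doubled: 2 × $2,680 = $5,360
Minimum $740: $5,360 meets the minimum, no increase.
Late-return penalty: 41 × $130 = $5,330
Damages plus late penalty: $5,360 + $5,330 = $10,690
Costs and fees: 30% of $10,690 = $3,207
Total recovery: $10,690 + $3,207 = $13,897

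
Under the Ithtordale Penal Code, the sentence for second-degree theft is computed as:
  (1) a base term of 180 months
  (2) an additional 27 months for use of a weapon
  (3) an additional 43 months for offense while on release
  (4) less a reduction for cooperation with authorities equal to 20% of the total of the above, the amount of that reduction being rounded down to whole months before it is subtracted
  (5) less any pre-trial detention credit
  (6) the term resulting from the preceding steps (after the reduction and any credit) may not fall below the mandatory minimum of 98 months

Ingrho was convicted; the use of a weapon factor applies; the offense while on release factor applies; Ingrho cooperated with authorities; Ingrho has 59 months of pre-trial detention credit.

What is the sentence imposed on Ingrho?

141 months

Use of a weapon enhancement: +27 months
Offense while on release enhancement: +43 months
Adjusted term: 180 months + 27 months + 43 months = 250 months
Cooperation with authorities reduction: 20% of 250 months = 50 months (rounded down)
After reduction: 250 − 50 = 200 months
Less pre-trial detention credit: 200 months − 59 months = 141 months
Minimum 98 months: 141 months meets the minimum, no increase.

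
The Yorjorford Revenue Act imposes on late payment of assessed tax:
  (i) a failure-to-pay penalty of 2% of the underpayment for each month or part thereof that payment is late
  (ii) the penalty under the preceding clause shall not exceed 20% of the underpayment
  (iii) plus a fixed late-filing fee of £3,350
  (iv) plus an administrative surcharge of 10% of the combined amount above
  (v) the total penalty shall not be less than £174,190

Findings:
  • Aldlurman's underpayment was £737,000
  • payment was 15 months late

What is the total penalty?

Accrued rate: 2% × 15 = 30%, capped at 20% → 20%
Failure-to-pay penalty: 20% of £737,000 = £147,400
Penalty before surcharge: £147,400 + £3,350 = £150,750
Administrative surcharge: 10% of £150,750 = £15,075
Total penalty: £150,750 + £15,075 = £165,825
Minimum £174,190: £165,825 is below the minimum → £174,190

£174,190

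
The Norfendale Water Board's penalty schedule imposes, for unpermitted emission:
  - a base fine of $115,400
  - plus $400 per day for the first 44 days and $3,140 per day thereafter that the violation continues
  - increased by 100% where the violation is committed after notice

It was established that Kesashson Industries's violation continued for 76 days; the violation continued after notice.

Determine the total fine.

First 44 days: 44 × $400 = $17,600
Remaining days: (76 − 44) × $3,140 = $100,480
Per-day component: $17,600 + $100,480 = $118,080
Base plus per-day: $115,400 + $118,080 = $233,480
Enhancement: 100% of $233,480 = $233,480
Enhanced fine: $233,480 + $233,480 = $466,960

$466,960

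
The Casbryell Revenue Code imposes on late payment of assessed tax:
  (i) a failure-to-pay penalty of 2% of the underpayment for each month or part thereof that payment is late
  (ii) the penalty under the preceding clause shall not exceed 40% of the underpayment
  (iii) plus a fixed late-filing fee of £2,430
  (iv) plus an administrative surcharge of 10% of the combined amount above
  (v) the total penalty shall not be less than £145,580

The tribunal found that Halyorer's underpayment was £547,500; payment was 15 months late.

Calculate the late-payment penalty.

£183,348

Accrued rate: 2% × 15 = 30%, capped at 40% → 30%
Failure-to-pay penalty: 30% of £547,500 = £164,250
Penalty before surcharge: £164,250 + £2,430 = £166,680
Administrative surcharge: 10% of £166,680 = £16,668
Total penalty: £166,680 + £16,668 = £183,348
Minimum £145,580: £183,348 meets the minimum, no increase.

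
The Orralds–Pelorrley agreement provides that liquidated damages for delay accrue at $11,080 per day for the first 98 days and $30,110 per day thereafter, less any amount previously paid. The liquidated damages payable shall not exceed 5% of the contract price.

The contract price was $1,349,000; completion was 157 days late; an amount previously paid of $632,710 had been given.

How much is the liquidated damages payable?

$67,450

First 98 days: 98 × $11,080 = $1,085,840
Remaining days: (157 − 98) × $30,110 = $1,776,490
Accrued per-day damages: $1,085,840 + $1,776,490 = $2,862,330
Less amount previously paid: $2,862,330 − $632,710 = $2,229,620
Cap: 5% of $1,349,000 = $67,450
Cap at $67,450: $2,229,620 exceeds the cap → $67,450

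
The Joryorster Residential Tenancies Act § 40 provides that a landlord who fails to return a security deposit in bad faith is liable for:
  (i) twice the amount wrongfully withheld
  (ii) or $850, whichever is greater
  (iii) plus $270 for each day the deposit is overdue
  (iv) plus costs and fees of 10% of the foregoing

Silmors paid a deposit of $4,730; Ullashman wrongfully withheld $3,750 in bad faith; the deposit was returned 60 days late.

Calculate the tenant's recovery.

$26,070

Doubled: 2 × $3,750 = $7,500
Minimum $850: $7,500 meets the minimum, no increase.
Late-return penalty: 60 × $270 = $16,200
Damages plus late penalty: $7,500 + $16,200 = $23,700
Costs and fees: 10% of $23,700 = $2,370
Total recovery: $23,700 + $2,370 = $26,070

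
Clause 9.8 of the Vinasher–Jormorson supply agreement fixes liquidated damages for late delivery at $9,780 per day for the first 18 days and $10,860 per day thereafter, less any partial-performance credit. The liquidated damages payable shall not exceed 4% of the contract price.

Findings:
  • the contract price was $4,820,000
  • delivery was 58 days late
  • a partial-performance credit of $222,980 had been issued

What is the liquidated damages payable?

$192,800

First 18 days: 18 × $9,780 = $176,040
Remaining days: (58 − 18) × $10,860 = $434,400
Accrued per-day damages: $176,040 + $434,400 = $610,440
Less partial-performance credit: $610,440 − $222,980 = $387,460
Cap: 4% of $4,820,000 = $192,800
Cap at $192,800: $387,460 exceeds the cap → $192,800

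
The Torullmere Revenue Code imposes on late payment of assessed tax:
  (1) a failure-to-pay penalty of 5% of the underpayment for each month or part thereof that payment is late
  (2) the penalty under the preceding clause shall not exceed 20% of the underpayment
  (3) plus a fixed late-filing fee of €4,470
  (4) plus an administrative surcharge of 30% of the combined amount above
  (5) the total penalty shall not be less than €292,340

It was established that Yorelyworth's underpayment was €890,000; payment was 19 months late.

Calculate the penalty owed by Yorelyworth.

Accrued rate: 5% × 19 = 95%, capped at 20% → 20%
Failure-to-pay penalty: 20% of €890,000 = €178,000
Penalty before surcharge: €178,000 + €4,470 = €182,470
Administrative surcharge: 30% of €182,470 = €54,741
Total penalty: €182,470 + €54,741 = €237,211
Minimum €292,340: €237,211 is below the minimum → €292,340

€292,340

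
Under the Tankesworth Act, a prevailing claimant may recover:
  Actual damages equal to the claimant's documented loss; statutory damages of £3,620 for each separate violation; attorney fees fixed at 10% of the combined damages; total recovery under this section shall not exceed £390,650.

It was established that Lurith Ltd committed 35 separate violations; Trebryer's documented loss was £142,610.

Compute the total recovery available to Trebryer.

Statutory damages: 35 × £3,620 = £126,700
Combined damages: £142,610 + £126,700 = £269,310
Attorney fees: 10% of £269,310 = £26,931
Total before cap: £269,310 + £26,931 = £296,241
Cap at £390,650: £296,241 is within the cap, no reduction.

£296,241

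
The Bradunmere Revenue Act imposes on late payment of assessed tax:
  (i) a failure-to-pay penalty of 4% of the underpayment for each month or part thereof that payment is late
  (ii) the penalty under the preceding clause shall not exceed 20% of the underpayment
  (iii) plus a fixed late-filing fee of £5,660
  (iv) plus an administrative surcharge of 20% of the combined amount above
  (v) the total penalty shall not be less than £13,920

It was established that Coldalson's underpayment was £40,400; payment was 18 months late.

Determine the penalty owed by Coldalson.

£16,488

Accrued rate: 4% × 18 = 72%, capped at 20% → 20%
Failure-to-pay penalty: 20% of £40,400 = £8,080
Penalty before surcharge: £8,080 + £5,660 = £13,740
Administrative surcharge: 20% of £13,740 = £2,748
Total penalty: £13,740 + £2,748 = £16,488
Minimum £13,920: £16,488 meets the minimum, no increase.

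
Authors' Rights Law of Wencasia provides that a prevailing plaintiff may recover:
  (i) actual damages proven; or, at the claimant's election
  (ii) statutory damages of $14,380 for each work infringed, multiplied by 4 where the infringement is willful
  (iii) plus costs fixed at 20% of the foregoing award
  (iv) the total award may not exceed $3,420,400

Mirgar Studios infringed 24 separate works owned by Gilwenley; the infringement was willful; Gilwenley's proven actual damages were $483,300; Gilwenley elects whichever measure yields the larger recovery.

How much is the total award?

Award: $1,656,576

Statutory damages: 24 × $14,380 = $345,120
Multiplied by 4: 4 × $345,120 = $1,380,480
Greater of actual damages ($483,300) or enhanced statutory damages ($1,380,480): $1,380,480
Costs: 20% of $1,380,480 = $276,096
Award plus costs: $1,380,480 + $276,096 = $1,656,576
Cap at $3,420,400: $1,656,576 is within the cap, no reduction.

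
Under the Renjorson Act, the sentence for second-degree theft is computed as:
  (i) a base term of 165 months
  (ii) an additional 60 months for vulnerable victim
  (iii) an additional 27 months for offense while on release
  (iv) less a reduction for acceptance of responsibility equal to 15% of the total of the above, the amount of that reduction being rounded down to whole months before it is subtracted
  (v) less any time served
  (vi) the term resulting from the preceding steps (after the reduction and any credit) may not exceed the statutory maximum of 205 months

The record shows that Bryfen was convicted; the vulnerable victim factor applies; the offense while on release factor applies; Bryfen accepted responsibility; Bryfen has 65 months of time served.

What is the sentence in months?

Sentence: 150 months

Vulnerable victim enhancement: +60 months
Offense while on release enhancement: +27 months
Adjusted term: 165 months + 60 months + 27 months = 252 months
Acceptance of responsibility reduction: 15% of 252 months = 37 months (rounded down)
After reduction: 252 − 37 = 215 months
Less time served: 215 months − 65 months = 150 months
Cap at 205 months: 150 months is within the cap, no reduction.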